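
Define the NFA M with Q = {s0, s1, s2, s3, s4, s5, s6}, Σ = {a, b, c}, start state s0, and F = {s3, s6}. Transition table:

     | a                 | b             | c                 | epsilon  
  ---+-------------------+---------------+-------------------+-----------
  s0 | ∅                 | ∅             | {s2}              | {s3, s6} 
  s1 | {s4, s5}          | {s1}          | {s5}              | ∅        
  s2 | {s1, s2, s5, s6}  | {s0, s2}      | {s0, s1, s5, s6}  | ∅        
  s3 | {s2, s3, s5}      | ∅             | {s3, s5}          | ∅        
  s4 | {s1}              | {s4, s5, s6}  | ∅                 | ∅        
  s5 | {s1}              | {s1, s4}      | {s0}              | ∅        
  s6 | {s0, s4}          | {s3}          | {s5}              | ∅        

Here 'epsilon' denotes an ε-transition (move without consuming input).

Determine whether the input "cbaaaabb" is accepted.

Yes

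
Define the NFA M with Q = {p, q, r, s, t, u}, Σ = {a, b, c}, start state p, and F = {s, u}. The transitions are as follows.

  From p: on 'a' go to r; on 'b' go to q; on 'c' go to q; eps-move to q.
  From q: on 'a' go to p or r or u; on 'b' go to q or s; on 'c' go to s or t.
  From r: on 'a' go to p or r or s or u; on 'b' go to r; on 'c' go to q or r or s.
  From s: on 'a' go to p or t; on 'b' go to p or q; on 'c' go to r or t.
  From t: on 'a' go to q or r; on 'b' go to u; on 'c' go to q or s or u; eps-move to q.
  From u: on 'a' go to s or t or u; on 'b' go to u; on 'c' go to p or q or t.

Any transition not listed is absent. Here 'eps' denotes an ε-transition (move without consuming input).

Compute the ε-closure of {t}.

{q, t}

Begin with {t}.
ε-move t → q; add q.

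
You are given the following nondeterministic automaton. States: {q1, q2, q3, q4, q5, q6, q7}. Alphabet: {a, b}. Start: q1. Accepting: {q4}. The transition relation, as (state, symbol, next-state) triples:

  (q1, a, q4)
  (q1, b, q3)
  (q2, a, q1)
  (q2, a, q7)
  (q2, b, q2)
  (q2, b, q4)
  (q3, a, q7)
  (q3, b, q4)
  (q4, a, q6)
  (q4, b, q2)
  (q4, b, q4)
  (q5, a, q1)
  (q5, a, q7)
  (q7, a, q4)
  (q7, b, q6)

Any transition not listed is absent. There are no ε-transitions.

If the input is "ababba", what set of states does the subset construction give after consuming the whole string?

{q6}

Start in {q1}.
Read 'a': {q1} → {q4}.
Read 'b': {q4} → {q2, q4}.
Read 'a': {q2, q4} → {q1, q6, q7}.
Read 'b': {q1, q6, q7} → {q3, q6}.
Read 'b': {q3, q6} → {q4}.
Read 'a': {q4} → {q6}.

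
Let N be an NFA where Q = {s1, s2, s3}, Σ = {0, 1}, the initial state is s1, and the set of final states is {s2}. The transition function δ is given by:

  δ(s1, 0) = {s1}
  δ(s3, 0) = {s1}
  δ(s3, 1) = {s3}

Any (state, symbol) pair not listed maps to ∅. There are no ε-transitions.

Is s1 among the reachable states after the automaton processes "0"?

Yes

Start in {s1}.
Read '0': {s1} → {s1}.
State s1 is in {s1}.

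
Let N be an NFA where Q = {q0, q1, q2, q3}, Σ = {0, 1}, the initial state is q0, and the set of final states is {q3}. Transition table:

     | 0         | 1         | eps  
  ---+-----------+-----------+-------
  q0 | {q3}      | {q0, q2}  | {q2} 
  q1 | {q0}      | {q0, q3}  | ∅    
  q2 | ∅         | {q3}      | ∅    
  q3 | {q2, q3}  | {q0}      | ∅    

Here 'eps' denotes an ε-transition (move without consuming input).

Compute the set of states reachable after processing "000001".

Start: ε-closure({q0}) = {q0, q2}.
Read '0': {q0, q2} → {q3}.
Read '0': {q3} → {q2, q3}.
Read '0': {q2, q3} → {q2, q3}.
Read '0': {q2, q3} → {q2, q3}.
Read '0': {q2, q3} → {q2, q3}.
Read '1': {q2, q3} → {q0, q2, q3}.

{q0, q2, q3}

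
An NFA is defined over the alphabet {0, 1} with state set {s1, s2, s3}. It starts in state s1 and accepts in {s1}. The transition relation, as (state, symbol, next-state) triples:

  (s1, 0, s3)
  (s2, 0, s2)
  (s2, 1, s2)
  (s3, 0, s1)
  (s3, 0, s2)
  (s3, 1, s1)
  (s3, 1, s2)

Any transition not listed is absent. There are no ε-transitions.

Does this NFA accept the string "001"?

Start in {s1}.
Read '0': {s1} → {s3}.
Read '0': {s3} → {s1, s2}.
Read '1': {s1, s2} → {s2}.
The final set {s2} contains no accepting state.

No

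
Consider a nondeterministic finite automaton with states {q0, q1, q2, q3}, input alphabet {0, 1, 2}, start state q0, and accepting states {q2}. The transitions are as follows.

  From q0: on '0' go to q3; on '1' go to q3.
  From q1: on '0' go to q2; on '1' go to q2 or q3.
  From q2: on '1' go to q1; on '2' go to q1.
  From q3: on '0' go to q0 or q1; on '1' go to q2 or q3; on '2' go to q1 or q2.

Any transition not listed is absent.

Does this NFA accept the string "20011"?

No

Start in {q0}.
Read '2': q0→∅; now ∅.
The set is empty and remains empty for the remaining 4 symbols.
The final set ∅ contains no accepting state.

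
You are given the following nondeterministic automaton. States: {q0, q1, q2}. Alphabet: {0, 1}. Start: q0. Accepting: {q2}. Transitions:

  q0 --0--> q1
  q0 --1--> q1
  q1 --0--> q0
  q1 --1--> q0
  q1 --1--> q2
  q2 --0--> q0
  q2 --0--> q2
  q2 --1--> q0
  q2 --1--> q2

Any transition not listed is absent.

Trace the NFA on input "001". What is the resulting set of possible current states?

Start in {q0}.
Read '0': q0→{q1}; now {q1}.
Read '0': q1→{q0}; now {q0}.
Read '1': q0→{q1}; now {q1}.

{q1}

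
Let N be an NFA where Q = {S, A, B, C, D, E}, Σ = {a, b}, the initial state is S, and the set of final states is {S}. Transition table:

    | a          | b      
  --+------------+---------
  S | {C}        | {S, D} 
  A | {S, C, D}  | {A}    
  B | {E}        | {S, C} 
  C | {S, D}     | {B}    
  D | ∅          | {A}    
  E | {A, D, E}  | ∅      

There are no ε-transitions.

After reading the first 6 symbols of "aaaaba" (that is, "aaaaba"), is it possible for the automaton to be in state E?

No

Start in {S}.
Read 'a': {S} → {C}.
Read 'a': {C} → {S, D}.
Read 'a': {S, D} → {C}.
Read 'a': {C} → {S, D}.
Read 'b': {S, D} → {S, A, D}.
Read 'a': {S, A, D} → {S, C, D}.
State E is not in {S, C, D}.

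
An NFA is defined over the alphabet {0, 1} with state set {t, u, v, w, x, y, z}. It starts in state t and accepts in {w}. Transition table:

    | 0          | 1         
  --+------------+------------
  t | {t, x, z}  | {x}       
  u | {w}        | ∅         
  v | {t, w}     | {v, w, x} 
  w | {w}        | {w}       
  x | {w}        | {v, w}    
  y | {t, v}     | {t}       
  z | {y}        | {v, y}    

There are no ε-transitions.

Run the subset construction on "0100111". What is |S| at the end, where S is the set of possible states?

3

Start in {t}.
Read '0': {t} → {t, x, z}.
Read '1': {t, x, z} → {v, w, x, y}.
Read '0': {v, w, x, y} → {t, v, w}.
Read '0': {t, v, w} → {t, w, x, z}.
Read '1': {t, w, x, z} → {v, w, x, y}.
Read '1': {v, w, x, y} → {t, v, w, x}.
Read '1': {t, v, w, x} → {v, w, x}.
That set has 3 states.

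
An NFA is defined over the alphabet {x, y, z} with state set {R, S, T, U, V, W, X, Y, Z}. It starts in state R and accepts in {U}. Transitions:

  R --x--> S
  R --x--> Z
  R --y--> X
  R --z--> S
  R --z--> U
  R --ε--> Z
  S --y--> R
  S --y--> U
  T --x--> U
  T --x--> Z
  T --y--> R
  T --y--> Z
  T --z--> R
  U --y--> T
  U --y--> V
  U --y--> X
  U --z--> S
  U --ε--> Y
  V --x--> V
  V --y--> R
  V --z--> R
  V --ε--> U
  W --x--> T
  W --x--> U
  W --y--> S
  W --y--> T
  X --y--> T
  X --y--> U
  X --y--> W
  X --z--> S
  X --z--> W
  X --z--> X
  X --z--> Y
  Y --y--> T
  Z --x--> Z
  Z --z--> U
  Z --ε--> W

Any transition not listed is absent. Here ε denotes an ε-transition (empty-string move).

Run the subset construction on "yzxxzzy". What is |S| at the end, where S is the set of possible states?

8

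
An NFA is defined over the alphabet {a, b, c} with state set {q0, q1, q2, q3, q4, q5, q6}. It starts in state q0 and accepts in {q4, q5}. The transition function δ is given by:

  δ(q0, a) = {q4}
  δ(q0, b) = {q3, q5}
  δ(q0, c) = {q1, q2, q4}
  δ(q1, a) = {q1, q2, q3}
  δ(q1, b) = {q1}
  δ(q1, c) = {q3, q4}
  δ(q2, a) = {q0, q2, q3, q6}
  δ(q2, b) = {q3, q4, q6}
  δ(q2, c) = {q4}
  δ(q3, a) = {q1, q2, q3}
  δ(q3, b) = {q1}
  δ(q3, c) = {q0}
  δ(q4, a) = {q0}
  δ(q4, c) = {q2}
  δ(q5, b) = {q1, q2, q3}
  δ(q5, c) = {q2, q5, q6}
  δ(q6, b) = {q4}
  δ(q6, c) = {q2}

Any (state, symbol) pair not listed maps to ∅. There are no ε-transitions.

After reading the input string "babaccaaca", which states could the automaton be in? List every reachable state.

Start in {q0}.
Read 'b': q0→{q3, q5}; now {q3, q5}.
Read 'a': q3→{q1, q2, q3}, q5→∅; now {q1, q2, q3}.
Read 'b': q1→{q1}, q2→{q3, q4, q6}, q3→{q1}; now {q1, q3, q4, q6}.
Read 'a': q1→{q1, q2, q3}, q3→{q1, q2, q3}, q4→{q0}, q6→∅; now {q0, q1, q2, q3}.
Read 'c': q0→{q1, q2, q4}, q1→{q3, q4}, q2→{q4}, q3→{q0}; now {q0, q1, q2, q3, q4}.
Read 'c': q0→{q1, q2, q4}, q1→{q3, q4}, q2→{q4}, q3→{q0}, q4→{q2}; now {q0, q1, q2, q3, q4}.
Read 'a': q0→{q4}, q1→{q1, q2, q3}, q2→{q0, q2, q3, q6}, q3→{q1, q2, q3}, q4→{q0}; now {q0, q1, q2, q3, q4, q6}.
Read 'a': q0→{q4}, q1→{q1, q2, q3}, q2→{q0, q2, q3, q6}, q3→{q1, q2, q3}, q4→{q0}, q6→∅; now {q0, q1, q2, q3, q4, q6}.
Read 'c': q0→{q1, q2, q4}, q1→{q3, q4}, q2→{q4}, q3→{q0}, q4→{q2}, q6→{q2}; now {q0, q1, q2, q3, q4}.
Read 'a': q0→{q4}, q1→{q1, q2, q3}, q2→{q0, q2, q3, q6}, q3→{q1, q2, q3}, q4→{q0}; now {q0, q1, q2, q3, q4, q6}.

{q0, q1, q2, q3, q4, q6}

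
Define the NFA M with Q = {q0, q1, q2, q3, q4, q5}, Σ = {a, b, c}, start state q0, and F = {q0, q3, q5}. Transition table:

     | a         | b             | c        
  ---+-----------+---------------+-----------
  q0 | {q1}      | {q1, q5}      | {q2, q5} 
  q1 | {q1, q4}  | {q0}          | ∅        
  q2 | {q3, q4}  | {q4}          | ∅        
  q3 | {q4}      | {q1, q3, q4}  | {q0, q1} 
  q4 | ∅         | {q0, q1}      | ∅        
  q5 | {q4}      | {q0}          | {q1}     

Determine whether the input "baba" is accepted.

No

Start in {q0}.
Read 'b': {q0} → {q1, q5}.
Read 'a': {q1, q5} → {q1, q4}.
Read 'b': {q1, q4} → {q0, q1}.
Read 'a': {q0, q1} → {q1, q4}.
The final set {q1, q4} contains no accepting state.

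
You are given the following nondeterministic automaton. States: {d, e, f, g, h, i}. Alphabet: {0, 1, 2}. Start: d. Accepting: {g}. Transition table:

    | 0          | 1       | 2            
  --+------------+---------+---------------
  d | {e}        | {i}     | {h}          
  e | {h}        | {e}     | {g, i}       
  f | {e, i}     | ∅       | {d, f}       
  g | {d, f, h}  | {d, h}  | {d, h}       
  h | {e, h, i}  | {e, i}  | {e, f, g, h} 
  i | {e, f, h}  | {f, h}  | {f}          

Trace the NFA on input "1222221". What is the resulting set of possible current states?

Start in {d}.
Read '1': {d} → {i}.
Read '2': {i} → {f}.
Read '2': {f} → {d, f}.
Read '2': {d, f} → {d, f, h}.
Read '2': {d, f, h} → {d, e, f, g, h}.
Read '2': {d, e, f, g, h} → {d, e, f, g, h, i}.
Read '1': {d, e, f, g, h, i} → {d, e, f, h, i}.

{d, e, f, h, i}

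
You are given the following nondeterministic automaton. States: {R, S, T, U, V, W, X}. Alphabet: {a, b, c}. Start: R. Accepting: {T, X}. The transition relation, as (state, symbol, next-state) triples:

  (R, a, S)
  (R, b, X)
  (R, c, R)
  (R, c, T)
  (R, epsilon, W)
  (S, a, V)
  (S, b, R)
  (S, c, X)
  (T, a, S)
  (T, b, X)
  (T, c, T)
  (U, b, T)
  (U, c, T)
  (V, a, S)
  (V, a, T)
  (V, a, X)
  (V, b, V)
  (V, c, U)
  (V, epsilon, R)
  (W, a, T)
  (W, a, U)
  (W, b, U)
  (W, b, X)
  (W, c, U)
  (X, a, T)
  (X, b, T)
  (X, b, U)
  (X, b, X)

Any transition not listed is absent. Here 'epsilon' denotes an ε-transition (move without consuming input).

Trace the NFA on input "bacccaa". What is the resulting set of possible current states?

{R, V, W}

Start: ε-closure({R}) = {R, W}.
Read 'b': {R, W} → {U, X}.
Read 'a': {U, X} → {T}.
Read 'c': {T} → {T}.
Read 'c': {T} → {T}.
Read 'c': {T} → {T}.
Read 'a': {T} → {S}.
Read 'a': {S} → {R, V, W}.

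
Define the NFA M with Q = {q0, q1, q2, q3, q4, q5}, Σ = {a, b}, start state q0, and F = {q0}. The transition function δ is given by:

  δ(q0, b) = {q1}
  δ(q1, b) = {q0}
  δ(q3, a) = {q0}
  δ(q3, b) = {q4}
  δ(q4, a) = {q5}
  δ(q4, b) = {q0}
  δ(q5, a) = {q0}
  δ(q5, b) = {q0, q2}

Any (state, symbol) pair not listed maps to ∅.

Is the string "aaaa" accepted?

No

Start in {q0}.
Read 'a': q0→∅; now ∅.
The set is empty and remains empty for the remaining 3 symbols.
The final set ∅ contains no accepting state.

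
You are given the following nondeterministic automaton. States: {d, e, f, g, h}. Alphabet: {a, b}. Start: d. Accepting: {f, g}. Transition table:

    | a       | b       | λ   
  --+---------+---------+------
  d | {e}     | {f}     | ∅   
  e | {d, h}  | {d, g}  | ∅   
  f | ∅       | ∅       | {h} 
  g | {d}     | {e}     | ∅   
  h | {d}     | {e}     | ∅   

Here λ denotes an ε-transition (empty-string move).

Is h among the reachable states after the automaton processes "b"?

Yes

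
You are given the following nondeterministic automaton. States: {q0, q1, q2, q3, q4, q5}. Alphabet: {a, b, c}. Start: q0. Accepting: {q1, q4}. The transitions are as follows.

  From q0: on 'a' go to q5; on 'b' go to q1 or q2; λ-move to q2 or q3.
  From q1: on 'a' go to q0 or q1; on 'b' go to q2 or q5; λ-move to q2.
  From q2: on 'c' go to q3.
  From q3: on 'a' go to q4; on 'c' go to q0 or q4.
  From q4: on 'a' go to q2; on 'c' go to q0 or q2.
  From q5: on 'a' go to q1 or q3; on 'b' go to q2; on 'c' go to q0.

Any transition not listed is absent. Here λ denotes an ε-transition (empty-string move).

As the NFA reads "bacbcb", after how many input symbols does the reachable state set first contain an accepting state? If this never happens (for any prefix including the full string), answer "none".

1

Start: ε-closure({q0}) = {q0, q2, q3}.
Read 'b': q0→{q1, q2}, q2→∅, q3→∅; now {q1, q2}.
None of the earlier sets intersect F, but {q1, q2} does.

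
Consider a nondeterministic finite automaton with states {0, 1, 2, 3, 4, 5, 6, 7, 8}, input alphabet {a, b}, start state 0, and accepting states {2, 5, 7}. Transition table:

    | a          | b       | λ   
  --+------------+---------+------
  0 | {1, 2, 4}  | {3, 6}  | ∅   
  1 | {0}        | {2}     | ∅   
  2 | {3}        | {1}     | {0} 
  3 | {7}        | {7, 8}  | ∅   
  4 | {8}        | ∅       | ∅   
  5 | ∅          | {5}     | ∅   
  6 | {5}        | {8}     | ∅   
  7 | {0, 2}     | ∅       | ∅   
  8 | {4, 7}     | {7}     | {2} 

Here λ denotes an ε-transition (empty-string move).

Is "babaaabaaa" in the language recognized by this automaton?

No

Start in {0}.
Read 'b': 0→{3, 6}; now {3, 6}.
Read 'a': 3→{7}, 6→{5}; now {5, 7}.
Read 'b': 5→{5}, 7→∅; now {5}.
Read 'a': 5→∅; now ∅.
The set is empty and remains empty for the remaining 6 symbols.
The final set ∅ contains no accepting state.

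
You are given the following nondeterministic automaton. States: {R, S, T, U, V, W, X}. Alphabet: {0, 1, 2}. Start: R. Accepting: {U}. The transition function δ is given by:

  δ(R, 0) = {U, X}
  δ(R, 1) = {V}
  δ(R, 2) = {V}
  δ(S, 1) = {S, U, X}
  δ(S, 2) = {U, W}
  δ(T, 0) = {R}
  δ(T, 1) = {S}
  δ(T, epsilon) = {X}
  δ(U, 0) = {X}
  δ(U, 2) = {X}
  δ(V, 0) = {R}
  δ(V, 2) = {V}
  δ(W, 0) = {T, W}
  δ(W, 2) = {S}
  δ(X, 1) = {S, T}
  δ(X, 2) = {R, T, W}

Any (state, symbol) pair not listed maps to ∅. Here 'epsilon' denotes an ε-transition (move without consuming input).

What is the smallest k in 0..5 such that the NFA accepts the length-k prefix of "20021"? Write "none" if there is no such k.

3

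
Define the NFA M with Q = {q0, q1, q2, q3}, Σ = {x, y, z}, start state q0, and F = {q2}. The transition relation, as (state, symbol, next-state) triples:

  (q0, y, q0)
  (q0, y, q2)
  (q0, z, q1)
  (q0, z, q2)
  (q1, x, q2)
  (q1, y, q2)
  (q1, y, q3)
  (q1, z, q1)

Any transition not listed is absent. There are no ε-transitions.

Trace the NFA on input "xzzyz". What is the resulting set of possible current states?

∅

Start in {q0}.
Read 'x': {q0} → ∅.
The set is empty and remains empty for the remaining 4 symbols.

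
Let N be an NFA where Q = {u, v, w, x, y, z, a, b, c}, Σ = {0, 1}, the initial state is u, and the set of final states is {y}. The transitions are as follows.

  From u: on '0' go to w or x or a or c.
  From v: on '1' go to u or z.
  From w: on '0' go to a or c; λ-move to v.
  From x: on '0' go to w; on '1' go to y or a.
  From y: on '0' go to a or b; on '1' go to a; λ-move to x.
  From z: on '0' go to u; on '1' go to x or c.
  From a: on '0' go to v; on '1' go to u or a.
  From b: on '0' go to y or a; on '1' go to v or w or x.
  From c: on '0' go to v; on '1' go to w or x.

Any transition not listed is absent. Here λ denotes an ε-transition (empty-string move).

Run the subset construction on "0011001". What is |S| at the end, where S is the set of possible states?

Start in {u}.
Read '0': u→{w, x, a, c}; union {w, x, a, c}; ε-closure = {v, w, x, a, c}.
Read '0': v→∅, w→{a, c}, x→{w}, a→{v}, c→{v}; now {v, w, a, c}.
Read '1': v→{u, z}, w→∅, a→{u, a}, c→{w, x}; union {u, w, x, z, a}; ε-closure = {u, v, w, x, z, a}.
Read '1': u→∅, v→{u, z}, w→∅, x→{y, a}, z→{x, c}, a→{u, a}; now {u, x, y, z, a, c}.
Read '0': u→{w, x, a, c}, x→{w}, y→{a, b}, z→{u}, a→{v}, c→{v}; now {u, v, w, x, a, b, c}.
Read '0': u→{w, x, a, c}, v→∅, w→{a, c}, x→{w}, a→{v}, b→{y, a}, c→{v}; now {v, w, x, y, a, c}.
Read '1': v→{u, z}, w→∅, x→{y, a}, y→{a}, a→{u, a}, c→{w, x}; union {u, w, x, y, z, a}; ε-closure = {u, v, w, x, y, z, a}.
That set has 7 states.

7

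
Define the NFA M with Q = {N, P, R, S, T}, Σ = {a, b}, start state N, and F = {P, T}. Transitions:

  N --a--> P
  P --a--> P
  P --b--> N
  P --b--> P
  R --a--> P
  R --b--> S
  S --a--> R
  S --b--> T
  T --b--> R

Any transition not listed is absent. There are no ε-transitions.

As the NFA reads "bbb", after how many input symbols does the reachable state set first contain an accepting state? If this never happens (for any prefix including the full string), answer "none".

none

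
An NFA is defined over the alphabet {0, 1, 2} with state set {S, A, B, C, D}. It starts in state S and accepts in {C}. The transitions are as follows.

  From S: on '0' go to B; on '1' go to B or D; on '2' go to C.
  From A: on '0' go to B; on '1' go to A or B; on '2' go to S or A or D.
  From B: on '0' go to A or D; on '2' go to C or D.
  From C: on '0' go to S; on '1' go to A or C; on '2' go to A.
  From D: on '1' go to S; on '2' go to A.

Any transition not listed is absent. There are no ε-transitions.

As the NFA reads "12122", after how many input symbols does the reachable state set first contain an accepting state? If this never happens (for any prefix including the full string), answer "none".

2

Start in {S}.
Read '1': S→{B, D}; now {B, D}.
Read '2': B→{C, D}, D→{A}; now {A, C, D}.
None of the earlier sets intersect F, but {A, C, D} does.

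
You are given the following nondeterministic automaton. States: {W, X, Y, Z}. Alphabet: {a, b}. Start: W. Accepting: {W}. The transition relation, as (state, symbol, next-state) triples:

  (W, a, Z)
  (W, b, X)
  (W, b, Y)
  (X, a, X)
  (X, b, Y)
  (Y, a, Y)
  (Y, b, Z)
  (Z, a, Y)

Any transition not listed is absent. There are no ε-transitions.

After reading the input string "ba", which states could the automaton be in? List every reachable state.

Start in {W}.
Read 'b': {W} → {X, Y}.
Read 'a': {X, Y} → {X, Y}.

{X, Y}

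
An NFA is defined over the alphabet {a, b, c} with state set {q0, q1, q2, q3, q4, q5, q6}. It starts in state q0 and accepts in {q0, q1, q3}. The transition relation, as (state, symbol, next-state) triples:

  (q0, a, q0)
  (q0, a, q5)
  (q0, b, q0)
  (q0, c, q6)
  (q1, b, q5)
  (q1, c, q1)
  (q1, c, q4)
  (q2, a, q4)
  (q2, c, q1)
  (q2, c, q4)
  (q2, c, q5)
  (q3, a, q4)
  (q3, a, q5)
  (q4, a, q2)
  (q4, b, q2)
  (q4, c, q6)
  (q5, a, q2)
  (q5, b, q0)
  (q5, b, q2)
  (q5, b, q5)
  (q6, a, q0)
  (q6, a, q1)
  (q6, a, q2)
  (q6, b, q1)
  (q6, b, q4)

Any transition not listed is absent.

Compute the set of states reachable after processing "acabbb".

{q0, q2, q5}

Start in {q0}.
Read 'a': {q0} → {q0, q5}.
Read 'c': {q0, q5} → {q6}.
Read 'a': {q6} → {q0, q1, q2}.
Read 'b': {q0, q1, q2} → {q0, q5}.
Read 'b': {q0, q5} → {q0, q2, q5}.
Read 'b': {q0, q2, q5} → {q0, q2, q5}.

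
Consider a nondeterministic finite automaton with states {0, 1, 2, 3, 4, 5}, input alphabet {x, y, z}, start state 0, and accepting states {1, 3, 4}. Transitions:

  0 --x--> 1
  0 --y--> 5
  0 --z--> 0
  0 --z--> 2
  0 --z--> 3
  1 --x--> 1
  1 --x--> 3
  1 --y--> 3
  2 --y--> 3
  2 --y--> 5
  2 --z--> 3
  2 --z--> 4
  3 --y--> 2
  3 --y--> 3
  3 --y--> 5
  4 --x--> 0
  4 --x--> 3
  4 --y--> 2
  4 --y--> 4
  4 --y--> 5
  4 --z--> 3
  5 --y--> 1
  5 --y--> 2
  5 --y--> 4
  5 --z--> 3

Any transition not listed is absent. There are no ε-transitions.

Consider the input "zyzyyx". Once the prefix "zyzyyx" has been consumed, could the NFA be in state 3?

Start in {0}.
Read 'z': 0→{0, 2, 3}; now {0, 2, 3}.
Read 'y': 0→{5}, 2→{3, 5}, 3→{2, 3, 5}; now {2, 3, 5}.
Read 'z': 2→{3, 4}, 3→∅, 5→{3}; now {3, 4}.
Read 'y': 3→{2, 3, 5}, 4→{2, 4, 5}; now {2, 3, 4, 5}.
Read 'y': 2→{3, 5}, 3→{2, 3, 5}, 4→{2, 4, 5}, 5→{1, 2, 4}; now {1, 2, 3, 4, 5}.
Read 'x': 1→{1, 3}, 2→∅, 3→∅, 4→{0, 3}, 5→∅; now {0, 1, 3}.
State 3 is in {0, 1, 3}.

Yes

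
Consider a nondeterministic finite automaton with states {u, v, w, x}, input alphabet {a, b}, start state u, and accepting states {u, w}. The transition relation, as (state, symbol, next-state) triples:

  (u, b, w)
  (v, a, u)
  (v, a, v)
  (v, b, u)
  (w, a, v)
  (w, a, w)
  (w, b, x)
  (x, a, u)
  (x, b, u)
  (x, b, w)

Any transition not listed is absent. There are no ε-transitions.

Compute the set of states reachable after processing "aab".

Start in {u}.
Read 'a': {u} → ∅.
The set is empty and remains empty for the remaining 2 symbols.

∅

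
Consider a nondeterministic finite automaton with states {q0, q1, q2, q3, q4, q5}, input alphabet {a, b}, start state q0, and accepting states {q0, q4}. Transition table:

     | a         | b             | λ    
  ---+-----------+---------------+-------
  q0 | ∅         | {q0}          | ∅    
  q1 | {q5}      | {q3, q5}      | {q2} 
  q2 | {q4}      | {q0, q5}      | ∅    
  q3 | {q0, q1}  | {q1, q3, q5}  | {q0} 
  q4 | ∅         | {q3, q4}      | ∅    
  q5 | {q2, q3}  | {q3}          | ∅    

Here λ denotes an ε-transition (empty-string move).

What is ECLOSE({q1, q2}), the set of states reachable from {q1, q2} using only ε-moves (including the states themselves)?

{q1, q2}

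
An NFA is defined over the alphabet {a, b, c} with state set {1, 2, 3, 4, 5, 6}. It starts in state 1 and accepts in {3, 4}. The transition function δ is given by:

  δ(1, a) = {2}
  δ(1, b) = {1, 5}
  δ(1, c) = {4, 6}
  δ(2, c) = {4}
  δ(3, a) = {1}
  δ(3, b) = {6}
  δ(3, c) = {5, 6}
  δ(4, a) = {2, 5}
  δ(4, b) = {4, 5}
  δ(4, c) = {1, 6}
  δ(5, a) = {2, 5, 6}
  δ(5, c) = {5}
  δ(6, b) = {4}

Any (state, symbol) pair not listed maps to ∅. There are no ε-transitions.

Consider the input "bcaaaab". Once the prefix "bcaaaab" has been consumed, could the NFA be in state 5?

No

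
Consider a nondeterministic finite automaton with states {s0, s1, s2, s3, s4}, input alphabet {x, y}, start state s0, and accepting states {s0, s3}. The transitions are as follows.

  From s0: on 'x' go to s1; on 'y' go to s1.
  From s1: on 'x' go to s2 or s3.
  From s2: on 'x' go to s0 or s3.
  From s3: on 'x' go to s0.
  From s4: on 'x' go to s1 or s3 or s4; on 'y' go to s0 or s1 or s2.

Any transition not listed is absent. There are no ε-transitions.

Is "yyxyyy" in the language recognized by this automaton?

No

Start in {s0}.
Read 'y': {s0} → {s1}.
Read 'y': {s1} → ∅.
The set is empty and remains empty for the remaining 4 symbols.
The final set ∅ contains no accepting state.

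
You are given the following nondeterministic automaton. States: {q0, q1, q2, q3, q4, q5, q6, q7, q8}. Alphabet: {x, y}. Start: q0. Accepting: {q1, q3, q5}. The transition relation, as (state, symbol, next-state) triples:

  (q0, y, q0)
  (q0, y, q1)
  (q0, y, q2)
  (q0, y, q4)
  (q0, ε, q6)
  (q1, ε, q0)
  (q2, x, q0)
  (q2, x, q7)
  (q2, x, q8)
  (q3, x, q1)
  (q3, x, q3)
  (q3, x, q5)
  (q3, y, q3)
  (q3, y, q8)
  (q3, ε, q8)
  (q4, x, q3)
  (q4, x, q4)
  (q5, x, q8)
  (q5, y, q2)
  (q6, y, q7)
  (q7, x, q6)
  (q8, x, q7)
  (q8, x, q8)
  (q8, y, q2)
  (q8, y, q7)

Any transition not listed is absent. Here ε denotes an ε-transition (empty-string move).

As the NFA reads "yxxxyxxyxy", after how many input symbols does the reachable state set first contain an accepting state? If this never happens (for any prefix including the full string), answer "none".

1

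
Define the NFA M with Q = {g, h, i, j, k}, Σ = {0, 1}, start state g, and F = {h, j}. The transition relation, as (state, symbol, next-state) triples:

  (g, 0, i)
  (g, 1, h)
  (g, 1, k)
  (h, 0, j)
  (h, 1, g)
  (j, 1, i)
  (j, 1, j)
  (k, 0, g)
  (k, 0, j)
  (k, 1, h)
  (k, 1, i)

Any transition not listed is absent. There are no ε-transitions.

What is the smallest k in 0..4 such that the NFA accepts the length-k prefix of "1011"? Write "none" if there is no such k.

1

Start in {g}.
Read '1': g→{h, k}; now {h, k}.
None of the earlier sets intersect F, but {h, k} does.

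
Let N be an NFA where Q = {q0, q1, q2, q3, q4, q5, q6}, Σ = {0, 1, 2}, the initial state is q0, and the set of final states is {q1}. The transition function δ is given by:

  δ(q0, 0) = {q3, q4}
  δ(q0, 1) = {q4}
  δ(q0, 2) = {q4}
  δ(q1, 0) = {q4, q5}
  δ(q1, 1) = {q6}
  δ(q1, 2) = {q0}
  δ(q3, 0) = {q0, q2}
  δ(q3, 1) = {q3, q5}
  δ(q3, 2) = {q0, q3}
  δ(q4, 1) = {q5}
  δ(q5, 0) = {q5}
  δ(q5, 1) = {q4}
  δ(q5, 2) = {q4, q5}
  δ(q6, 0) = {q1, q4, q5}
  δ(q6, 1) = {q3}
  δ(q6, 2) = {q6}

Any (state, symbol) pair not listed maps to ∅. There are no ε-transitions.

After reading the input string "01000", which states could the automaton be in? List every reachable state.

Start in {q0}.
Read '0': q0→{q3, q4}; now {q3, q4}.
Read '1': q3→{q3, q5}, q4→{q5}; now {q3, q5}.
Read '0': q3→{q0, q2}, q5→{q5}; now {q0, q2, q5}.
Read '0': q0→{q3, q4}, q2→∅, q5→{q5}; now {q3, q4, q5}.
Read '0': q3→{q0, q2}, q4→∅, q5→{q5}; now {q0, q2, q5}.

{q0, q2, q5}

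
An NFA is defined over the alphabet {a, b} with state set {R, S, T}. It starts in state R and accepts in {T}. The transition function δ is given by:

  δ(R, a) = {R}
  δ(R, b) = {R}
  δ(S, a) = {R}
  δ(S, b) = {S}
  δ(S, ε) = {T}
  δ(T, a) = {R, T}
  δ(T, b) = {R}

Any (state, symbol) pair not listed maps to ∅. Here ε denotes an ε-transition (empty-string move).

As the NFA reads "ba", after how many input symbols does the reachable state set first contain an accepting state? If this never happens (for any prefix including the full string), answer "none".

none

Start in {R}.
Read 'b': {R} → {R}.
Read 'a': {R} → {R}.
No reachable set along the way intersects F.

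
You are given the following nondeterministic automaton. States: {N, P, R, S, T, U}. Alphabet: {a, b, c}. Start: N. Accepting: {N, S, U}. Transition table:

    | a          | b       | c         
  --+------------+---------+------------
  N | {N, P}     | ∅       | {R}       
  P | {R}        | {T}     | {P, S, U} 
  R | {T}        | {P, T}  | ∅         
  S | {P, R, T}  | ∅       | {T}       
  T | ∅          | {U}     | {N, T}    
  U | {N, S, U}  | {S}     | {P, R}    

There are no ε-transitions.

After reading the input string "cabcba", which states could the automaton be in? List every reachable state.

{R}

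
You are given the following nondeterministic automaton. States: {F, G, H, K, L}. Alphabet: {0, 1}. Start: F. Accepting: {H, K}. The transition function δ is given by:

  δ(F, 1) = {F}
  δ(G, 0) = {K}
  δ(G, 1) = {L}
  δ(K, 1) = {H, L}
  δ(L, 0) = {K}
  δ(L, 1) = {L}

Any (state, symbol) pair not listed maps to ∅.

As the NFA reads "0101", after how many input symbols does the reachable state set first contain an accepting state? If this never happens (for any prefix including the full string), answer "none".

Start in {F}.
Read '0': F→∅; now ∅.
The set is empty and remains empty for the remaining 3 symbols.
No reachable set along the way intersects F.

none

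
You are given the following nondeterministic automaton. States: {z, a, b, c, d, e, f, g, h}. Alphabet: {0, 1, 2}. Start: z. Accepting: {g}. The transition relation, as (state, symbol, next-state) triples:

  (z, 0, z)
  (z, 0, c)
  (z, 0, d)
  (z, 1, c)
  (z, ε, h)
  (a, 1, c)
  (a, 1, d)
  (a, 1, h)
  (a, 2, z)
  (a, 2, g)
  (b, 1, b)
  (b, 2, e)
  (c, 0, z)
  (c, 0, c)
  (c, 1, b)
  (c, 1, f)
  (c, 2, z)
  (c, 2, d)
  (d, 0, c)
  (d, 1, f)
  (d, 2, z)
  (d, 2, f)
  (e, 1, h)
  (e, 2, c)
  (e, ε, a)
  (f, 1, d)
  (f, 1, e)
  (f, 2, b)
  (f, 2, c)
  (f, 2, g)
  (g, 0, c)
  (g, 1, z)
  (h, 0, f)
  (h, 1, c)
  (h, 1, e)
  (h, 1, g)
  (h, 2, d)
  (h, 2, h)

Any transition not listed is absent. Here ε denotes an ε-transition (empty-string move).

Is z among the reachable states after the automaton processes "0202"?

Start: ε-closure({z}) = {z, h}.
Read '0': {z, h} → {z, c, d, f, h}.
Read '2': {z, c, d, f, h} → {z, b, c, d, f, g, h}.
Read '0': {z, b, c, d, f, g, h} → {z, c, d, f, h}.
Read '2': {z, c, d, f, h} → {z, b, c, d, f, g, h}.
State z is in {z, b, c, d, f, g, h}.

Yes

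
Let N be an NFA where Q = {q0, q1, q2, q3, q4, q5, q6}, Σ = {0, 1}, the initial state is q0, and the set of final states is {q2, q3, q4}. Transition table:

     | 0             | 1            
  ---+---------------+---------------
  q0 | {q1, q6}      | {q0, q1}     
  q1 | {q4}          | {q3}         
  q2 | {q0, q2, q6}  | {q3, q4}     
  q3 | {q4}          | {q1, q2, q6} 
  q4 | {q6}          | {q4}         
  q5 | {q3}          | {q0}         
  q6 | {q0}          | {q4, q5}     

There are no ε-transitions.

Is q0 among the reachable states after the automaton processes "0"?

No

Start in {q0}.
Read '0': q0→{q1, q6}; now {q1, q6}.
State q0 is not in {q1, q6}.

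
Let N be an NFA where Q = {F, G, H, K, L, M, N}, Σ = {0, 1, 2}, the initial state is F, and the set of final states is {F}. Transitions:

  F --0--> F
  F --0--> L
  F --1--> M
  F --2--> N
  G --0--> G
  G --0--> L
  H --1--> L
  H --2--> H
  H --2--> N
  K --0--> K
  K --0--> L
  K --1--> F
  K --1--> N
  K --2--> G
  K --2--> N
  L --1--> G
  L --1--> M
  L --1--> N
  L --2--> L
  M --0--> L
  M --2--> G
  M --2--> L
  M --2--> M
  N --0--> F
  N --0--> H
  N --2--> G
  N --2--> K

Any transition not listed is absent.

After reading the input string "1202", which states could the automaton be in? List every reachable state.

Start in {F}.
Read '1': {F} → {M}.
Read '2': {M} → {G, L, M}.
Read '0': {G, L, M} → {G, L}.
Read '2': {G, L} → {L}.

{L}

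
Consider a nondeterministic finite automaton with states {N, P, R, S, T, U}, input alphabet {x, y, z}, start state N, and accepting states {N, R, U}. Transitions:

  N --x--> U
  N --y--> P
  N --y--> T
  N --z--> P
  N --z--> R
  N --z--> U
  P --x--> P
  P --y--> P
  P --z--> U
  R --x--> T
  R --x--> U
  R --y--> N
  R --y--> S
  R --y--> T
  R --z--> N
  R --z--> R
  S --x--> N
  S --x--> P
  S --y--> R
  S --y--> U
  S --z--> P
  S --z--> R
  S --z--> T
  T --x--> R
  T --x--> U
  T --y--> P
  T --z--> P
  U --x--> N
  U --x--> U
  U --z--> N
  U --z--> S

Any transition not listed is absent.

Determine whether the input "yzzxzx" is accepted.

Yes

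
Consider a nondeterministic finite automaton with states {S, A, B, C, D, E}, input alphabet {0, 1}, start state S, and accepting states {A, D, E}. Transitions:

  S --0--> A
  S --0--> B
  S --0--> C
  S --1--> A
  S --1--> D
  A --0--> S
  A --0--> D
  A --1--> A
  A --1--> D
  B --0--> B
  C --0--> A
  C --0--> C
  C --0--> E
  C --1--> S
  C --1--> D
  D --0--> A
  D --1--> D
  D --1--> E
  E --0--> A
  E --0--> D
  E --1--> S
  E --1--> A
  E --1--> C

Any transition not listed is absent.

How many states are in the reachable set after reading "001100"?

6

Start in {S}.
Read '0': S→{A, B, C}; now {A, B, C}.
Read '0': A→{S, D}, B→{B}, C→{A, C, E}; now {S, A, B, C, D, E}.
Read '1': S→{A, D}, A→{A, D}, B→∅, C→{S, D}, D→{D, E}, E→{S, A, C}; now {S, A, C, D, E}.
Read '1': S→{A, D}, A→{A, D}, C→{S, D}, D→{D, E}, E→{S, A, C}; now {S, A, C, D, E}.
Read '0': S→{A, B, C}, A→{S, D}, C→{A, C, E}, D→{A}, E→{A, D}; now {S, A, B, C, D, E}.
Read '0': S→{A, B, C}, A→{S, D}, B→{B}, C→{A, C, E}, D→{A}, E→{A, D}; now {S, A, B, C, D, E}.
That set has 6 states.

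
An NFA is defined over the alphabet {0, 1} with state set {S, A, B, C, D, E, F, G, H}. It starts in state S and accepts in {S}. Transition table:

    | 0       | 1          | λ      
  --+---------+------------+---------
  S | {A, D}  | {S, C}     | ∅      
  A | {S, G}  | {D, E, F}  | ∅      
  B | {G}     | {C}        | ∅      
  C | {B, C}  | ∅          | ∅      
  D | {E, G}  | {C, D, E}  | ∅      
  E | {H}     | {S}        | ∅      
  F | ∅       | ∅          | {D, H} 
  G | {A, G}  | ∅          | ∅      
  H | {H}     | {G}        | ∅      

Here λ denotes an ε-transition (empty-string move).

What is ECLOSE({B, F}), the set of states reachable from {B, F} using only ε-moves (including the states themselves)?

{B, D, F, H}

Begin with {B, F}.
ε-move F → D; add D.
ε-move F → H; add H.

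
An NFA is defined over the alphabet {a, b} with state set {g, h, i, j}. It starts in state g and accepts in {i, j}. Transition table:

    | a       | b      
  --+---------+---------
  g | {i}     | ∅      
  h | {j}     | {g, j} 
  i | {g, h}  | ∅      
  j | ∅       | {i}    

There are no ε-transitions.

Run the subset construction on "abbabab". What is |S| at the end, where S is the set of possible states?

Start in {g}.
Read 'a': g→{i}; now {i}.
Read 'b': i→∅; now ∅.
The set is empty and remains empty for the remaining 5 symbols.
That set has 0 states.

0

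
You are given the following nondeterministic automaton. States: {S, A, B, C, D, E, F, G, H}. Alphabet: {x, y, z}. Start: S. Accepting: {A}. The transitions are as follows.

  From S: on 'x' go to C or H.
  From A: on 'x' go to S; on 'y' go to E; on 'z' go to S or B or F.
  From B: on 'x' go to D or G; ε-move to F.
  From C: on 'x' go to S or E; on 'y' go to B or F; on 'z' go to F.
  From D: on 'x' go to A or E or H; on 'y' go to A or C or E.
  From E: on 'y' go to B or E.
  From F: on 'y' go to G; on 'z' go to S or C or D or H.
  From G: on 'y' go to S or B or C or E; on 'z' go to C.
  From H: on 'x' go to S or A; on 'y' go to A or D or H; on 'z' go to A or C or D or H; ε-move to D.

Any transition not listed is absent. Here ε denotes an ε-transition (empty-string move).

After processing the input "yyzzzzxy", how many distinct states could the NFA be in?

0

Start in {S}.
Read 'y': {S} → ∅.
The set is empty and remains empty for the remaining 7 symbols.
That set has 0 states.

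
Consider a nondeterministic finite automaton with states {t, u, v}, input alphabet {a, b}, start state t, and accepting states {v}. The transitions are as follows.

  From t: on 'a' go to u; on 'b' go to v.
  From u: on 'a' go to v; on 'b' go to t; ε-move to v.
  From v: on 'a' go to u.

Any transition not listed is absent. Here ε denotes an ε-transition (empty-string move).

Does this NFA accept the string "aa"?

Yes

Start in {t}.
Read 'a': {t} → {u, v}.
Read 'a': {u, v} → {u, v}.
The final set {u, v} contains the accepting state v.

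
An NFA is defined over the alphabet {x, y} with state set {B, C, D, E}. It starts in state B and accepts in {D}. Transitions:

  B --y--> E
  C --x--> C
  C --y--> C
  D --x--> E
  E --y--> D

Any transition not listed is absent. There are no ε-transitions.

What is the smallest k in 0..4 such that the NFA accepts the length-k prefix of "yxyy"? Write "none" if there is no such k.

none

Start in {B}.
Read 'y': {B} → {E}.
Read 'x': {E} → ∅.
The set is empty and remains empty for the remaining 2 symbols.
No reachable set along the way intersects F.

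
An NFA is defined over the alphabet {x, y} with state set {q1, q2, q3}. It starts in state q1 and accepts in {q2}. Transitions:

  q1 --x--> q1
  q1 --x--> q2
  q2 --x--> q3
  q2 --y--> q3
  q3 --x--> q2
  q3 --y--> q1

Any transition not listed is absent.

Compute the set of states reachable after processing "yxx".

∅

Start in {q1}.
Read 'y': q1→∅; now ∅.
The set is empty and remains empty for the remaining 2 symbols.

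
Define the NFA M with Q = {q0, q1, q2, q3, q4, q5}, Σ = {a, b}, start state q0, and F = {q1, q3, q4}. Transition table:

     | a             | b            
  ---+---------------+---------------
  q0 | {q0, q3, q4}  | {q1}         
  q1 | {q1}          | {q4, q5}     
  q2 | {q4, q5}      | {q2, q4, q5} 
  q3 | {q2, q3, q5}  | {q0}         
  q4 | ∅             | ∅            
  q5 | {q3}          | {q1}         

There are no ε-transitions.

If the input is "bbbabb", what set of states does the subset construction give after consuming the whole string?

Start in {q0}.
Read 'b': q0→{q1}; now {q1}.
Read 'b': q1→{q4, q5}; now {q4, q5}.
Read 'b': q4→∅, q5→{q1}; now {q1}.
Read 'a': q1→{q1}; now {q1}.
Read 'b': q1→{q4, q5}; now {q4, q5}.
Read 'b': q4→∅, q5→{q1}; now {q1}.

{q1}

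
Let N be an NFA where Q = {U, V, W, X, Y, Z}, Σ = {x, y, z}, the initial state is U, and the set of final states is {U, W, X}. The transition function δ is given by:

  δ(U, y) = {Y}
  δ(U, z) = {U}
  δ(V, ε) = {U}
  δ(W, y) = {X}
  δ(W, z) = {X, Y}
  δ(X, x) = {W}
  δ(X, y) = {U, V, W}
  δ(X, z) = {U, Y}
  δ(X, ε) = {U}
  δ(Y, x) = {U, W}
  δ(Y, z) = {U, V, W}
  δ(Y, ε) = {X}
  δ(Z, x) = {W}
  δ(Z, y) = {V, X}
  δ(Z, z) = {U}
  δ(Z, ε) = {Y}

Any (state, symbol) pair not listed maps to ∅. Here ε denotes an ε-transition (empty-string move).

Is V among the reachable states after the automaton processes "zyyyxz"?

Start in {U}.
Read 'z': U→{U}; now {U}.
Read 'y': U→{Y}; union {Y}; ε-closure = {U, X, Y}.
Read 'y': U→{Y}, X→{U, V, W}, Y→∅; union {U, V, W, Y}; ε-closure = {U, V, W, X, Y}.
Read 'y': U→{Y}, V→∅, W→{X}, X→{U, V, W}, Y→∅; now {U, V, W, X, Y}.
Read 'x': U→∅, V→∅, W→∅, X→{W}, Y→{U, W}; now {U, W}.
Read 'z': U→{U}, W→{X, Y}; now {U, X, Y}.
State V is not in {U, X, Y}.

No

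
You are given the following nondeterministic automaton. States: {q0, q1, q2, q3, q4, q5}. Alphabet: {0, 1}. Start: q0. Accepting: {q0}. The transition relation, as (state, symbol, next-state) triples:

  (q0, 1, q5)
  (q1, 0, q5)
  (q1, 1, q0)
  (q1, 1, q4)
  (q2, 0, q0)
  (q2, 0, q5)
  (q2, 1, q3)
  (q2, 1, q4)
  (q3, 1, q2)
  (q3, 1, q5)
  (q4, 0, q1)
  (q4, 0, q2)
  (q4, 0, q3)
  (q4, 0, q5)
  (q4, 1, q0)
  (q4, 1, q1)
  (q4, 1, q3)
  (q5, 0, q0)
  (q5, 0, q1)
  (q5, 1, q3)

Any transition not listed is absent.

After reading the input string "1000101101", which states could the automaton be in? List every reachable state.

{q0, q2, q3, q4, q5}

Start in {q0}.
Read '1': {q0} → {q5}.
Read '0': {q5} → {q0, q1}.
Read '0': {q0, q1} → {q5}.
Read '0': {q5} → {q0, q1}.
Read '1': {q0, q1} → {q0, q4, q5}.
Read '0': {q0, q4, q5} → {q0, q1, q2, q3, q5}.
Read '1': {q0, q1, q2, q3, q5} → {q0, q2, q3, q4, q5}.
Read '1': {q0, q2, q3, q4, q5} → {q0, q1, q2, q3, q4, q5}.
Read '0': {q0, q1, q2, q3, q4, q5} → {q0, q1, q2, q3, q5}.
Read '1': {q0, q1, q2, q3, q5} → {q0, q2, q3, q4, q5}.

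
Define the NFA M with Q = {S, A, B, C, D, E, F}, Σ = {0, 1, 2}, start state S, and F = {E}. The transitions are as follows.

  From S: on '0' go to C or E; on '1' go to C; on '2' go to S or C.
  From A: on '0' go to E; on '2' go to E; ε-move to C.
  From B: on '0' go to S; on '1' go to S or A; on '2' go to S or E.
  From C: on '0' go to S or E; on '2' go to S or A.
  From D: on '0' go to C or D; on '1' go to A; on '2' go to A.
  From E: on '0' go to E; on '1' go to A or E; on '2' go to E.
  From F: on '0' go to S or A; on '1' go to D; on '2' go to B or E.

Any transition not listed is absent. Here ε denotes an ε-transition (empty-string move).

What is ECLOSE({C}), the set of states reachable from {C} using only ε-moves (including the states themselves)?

Begin with {C}.
No ε-moves leave this set, so the closure equals the set itself.

{C}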